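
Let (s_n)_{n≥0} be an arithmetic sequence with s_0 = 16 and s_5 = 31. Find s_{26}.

Common difference d = (31 - 16) / (5 - 0) = 3.
s_n = 16 + (n - 0)·3.
s_{26} = 16 + 26·3 = 94.

94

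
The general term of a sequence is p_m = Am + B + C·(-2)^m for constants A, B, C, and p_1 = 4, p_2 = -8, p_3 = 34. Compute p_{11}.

Plug in m = 1, 2, 3: A + B - 2C = 4; 2A + B + 4C = -8; 3A + B - 8C = 34.
Subtracting the first from the second: A + 6C = -12.
Subtracting the second from the third: A - 12C = 42.
Solving: C = -3, A = 6, then B = -8.
Hence p_{11} = 6·11 + (-8) + (-3)·(-2048) = 6202.

6202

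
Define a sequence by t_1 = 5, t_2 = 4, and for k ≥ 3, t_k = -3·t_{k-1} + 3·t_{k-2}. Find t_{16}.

Step forward from the initial values:
t_3 = 3  t_4 = 3  t_5 = 0  …  t_{13} = -83835  t_{14} = 317844  t_{15} = -1205037  t_{16} = 4568643.

4568643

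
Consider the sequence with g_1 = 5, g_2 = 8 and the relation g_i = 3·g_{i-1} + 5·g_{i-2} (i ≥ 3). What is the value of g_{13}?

Applying the relation repeatedly:
g_3 = 49, g_4 = 187, g_5 = 806, …, g_{10} = 1037783, g_{11} = 4351054, g_{12} = 18242077, g_{13} = 76481501.

76481501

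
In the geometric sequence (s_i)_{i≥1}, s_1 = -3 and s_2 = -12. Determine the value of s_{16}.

Common ratio r = 4.
s_i = (-3)·4^(i-1).
s_{16} = (-3)·4^15 = -3221225472.

-3221225472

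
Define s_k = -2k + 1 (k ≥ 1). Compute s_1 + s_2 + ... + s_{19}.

-361

Over k = 1..19: Σk = 190.
Total = (-2)·190 + (1)·19 = -361.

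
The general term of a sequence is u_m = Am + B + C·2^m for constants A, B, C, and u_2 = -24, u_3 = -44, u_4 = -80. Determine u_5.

The three given values yield: 2A + B + 4C = -24; 3A + B + 8C = -44; 4A + B + 16C = -80.
Subtracting the first from the second: A + 4C = -20.
Subtracting the second from the third: A + 8C = -36.
Solving: C = -4, A = -4, then B = 0.
So u_m = -4·m + 0 + (-4)·2^m; at m=5 this is -148.

-148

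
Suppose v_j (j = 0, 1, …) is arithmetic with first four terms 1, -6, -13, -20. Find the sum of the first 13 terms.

Common difference d = -7.
v_j = 1 + (j - 0)·(-7).
v_{12} = -83; S = 13·(1 + (-83))/2 = -533.

-533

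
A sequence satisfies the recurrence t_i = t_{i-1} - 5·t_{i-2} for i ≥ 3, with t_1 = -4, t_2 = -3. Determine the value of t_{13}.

Compute successive terms:
t_3 = 17, t_4 = 32, t_5 = -53, …, t_{10} = -4728, t_{11} = -9013, t_{12} = 14627, t_{13} = 59692.

59692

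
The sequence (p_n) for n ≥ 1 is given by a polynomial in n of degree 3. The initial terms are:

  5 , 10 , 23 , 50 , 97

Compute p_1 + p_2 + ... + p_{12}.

1st diffs: 5, 13, 27, 47.
2nd diffs: 8, 14, 20.
3rd diffs: 6, 6 (constant).
Newton forward-difference form: p_n = 5 + 5·C(n-1,1) + 8·C(n-1,2) + 6·C(n-1,3).
Continuing: …, 170, 275, 418, 605, …, p_{12} = 1490.
Summing n = 1..12 (12 terms) gives 5120.

5120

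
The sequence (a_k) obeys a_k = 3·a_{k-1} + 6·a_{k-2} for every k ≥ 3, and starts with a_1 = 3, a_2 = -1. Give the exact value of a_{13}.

26482383

Compute successive terms:
a_3 = 15, a_4 = 39, a_5 = 207, …, a_{10} = 316791, a_{11} = 1385343, a_{12} = 6056775, a_{13} = 26482383.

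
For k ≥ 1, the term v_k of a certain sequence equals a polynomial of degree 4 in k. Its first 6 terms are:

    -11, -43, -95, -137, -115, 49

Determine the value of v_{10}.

1st diffs: -32, -52, -42, 22, 164.
2nd diffs: -20, 10, 64, 142.
3rd diffs: 30, 54, 78.
4th diffs: 24, 24 (constant).
Newton forward-difference form: v_k = -11 + (-32)·C(k-1,1) + (-20)·C(k-1,2) + 30·C(k-1,3) + 24·C(k-1,4).
At k = 10: k-1 = 9, so v_{10} = -11 - 288 - 720 + 2520 + 3024 = 4525.

4525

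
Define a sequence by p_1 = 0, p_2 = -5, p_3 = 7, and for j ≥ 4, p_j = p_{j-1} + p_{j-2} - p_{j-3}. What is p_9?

p_4 = 2;  p_5 = 14;  p_6 = 9;  p_7 = 21;  p_8 = 16;  p_9 = 28.

28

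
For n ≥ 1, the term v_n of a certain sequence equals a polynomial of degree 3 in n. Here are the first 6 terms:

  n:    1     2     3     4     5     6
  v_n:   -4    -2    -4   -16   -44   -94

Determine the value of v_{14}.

-2006

1st diffs: 2, -2, -12, -28, -50.
2nd diffs: -4, -10, -16, -22.
3rd diffs: -6, -6, -6 (constant).
So v_n = -n^3 + 4n^2 - 3n - 4.
Evaluating at n = 14 gives v_{14} = -2006.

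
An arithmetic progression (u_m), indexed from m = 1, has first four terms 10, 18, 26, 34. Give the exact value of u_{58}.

466

Common difference d = 8.
u_m = 10 + (m - 1)·8.
u_{58} = 10 + 57·8 = 466.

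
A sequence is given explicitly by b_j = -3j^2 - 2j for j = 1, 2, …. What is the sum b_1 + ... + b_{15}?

-3960

Over j = 1..15: Σj = 120, Σj² = 1240.
Total = (-3)·1240 + (-2)·120 = -3960.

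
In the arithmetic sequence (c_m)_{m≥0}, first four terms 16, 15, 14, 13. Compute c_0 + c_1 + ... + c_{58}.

Common difference d = -1.
c_m = 16 + (m - 0)·(-1).
c_{58} = -42; S = 59·(16 + (-42))/2 = -767.

-767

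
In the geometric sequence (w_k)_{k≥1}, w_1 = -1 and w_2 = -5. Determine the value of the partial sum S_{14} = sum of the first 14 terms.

-1525878906

Common ratio r = 5.
w_k = (-1)·5^(k-1).
S = (-1)·(5^14 - 1)/(5 - 1) = (-1)·(6103515625 - 1)/(4) = -1525878906.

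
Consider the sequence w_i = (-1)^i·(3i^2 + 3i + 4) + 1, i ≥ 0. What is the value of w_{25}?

-1953

(-1)^25 = -1; 3i^2 + 3i + 4 at i=25 is 1954; so w_{25} = -1953.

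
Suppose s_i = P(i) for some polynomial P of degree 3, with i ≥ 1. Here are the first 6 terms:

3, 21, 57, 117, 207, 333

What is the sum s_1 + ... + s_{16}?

23208

1st diffs: 18, 36, 60, 90, 126.
2nd diffs: 18, 24, 30, 36.
3rd diffs: 6, 6, 6 (constant).
So s_i = i^3 + 3i^2 + 2i - 3.
Continuing: …, 501, 717, 987, 1317, …, s_{16} = 4893.
Summing i = 1..16 (16 terms) gives 23208.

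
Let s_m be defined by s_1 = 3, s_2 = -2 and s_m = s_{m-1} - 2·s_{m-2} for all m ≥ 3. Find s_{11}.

124

s_3 = -8;  s_4 = -4;  s_5 = 12;  s_6 = 20;  s_7 = -4;  s_8 = -44;  s_9 = -36;  s_{10} = 52;  s_{11} = 124.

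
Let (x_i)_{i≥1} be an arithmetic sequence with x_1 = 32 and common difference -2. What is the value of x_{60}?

-86

x_i = 32 + (i - 1)·(-2).
x_{60} = 32 + 59·(-2) = -86.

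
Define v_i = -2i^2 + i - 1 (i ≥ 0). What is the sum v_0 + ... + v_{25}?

-10751

Over i = 0..25: Σi = 325, Σi² = 5525.
Total = (-2)·5525 + (1)·325 + (-1)·26 = -10751.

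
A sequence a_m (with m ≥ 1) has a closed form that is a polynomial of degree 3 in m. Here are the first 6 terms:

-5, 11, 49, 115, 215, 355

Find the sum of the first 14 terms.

15400

1st diffs: 16, 38, 66, 100, 140.
2nd diffs: 22, 28, 34, 40.
3rd diffs: 6, 6, 6 (constant).
Newton forward-difference form: a_m = -5 + 16·C(m-1,1) + 22·C(m-1,2) + 6·C(m-1,3).
Continuing: …, 541, 779, 1075, 1435, …, a_{14} = 3635.
Summing m = 1..14 (14 terms) gives 15400.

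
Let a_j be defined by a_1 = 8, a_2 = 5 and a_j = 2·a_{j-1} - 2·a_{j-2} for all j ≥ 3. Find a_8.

88

Applying the relation repeatedly:
a_3 = -6;  a_4 = -22;  a_5 = -32;  a_6 = -20;  a_7 = 24;  a_8 = 88.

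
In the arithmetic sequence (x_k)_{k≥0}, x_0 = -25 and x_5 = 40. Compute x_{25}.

300

Common difference d = (40 - (-25)) / (5 - 0) = 13.
x_k = -25 + (k - 0)·13.
x_{25} = -25 + 25·13 = 300.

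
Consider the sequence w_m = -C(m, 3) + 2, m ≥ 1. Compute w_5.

C(5, 3) = 10, so w_5 = -8.

-8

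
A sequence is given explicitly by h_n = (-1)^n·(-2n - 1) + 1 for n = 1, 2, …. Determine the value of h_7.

16

(-1)^7 = -1; -2n - 1 at n=7 is -15; so h_7 = 16.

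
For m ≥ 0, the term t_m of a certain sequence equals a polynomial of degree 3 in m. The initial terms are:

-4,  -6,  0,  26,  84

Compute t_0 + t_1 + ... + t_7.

1st diffs: -2, 6, 26, 58.
2nd diffs: 8, 20, 32.
3rd diffs: 12, 12 (constant).
Newton forward-difference form: t_m = -4 + (-2)·C(m,1) + 8·C(m,2) + 12·C(m,3).
Continuing: 186, 344, 570.
Summing m = 0..7 (8 terms) gives 1200.

1200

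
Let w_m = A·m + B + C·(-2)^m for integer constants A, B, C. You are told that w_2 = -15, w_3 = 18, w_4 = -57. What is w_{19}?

Plug in m = 2, 3, 4: 2A + B + 4C = -15; 3A + B - 8C = 18; 4A + B + 16C = -57.
Subtracting the first from the second: A - 12C = 33.
Subtracting the second from the third: A + 24C = -75.
Solving: C = -3, A = -3, then B = 3.
Hence w_{19} = -3·19 + 3 + (-3)·(-524288) = 1572810.

1572810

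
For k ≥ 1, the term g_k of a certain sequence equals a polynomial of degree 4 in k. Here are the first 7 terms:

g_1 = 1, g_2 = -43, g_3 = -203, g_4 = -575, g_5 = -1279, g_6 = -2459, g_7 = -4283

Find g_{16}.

-89279

1st diffs: -44, -160, -372, -704, -1180, -1824.
2nd diffs: -116, -212, -332, -476, -644.
3rd diffs: -96, -120, -144, -168.
4th diffs: -24, -24, -24 (constant).
So g_k = -k^4 - 6k^3 + 3k^2 + 4k + 1.
Evaluating at k = 16 gives g_{16} = -89279.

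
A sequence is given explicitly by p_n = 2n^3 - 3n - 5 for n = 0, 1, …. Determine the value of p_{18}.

p_{18} = 2·18^3 - 3·18 - 5 = 11605.

11605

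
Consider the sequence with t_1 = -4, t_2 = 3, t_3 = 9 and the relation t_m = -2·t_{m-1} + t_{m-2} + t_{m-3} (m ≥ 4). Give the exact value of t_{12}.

-14346

t_4 = -19  t_5 = 50  t_6 = -110  t_7 = 251  t_8 = -562  t_9 = 1265  t_{10} = -2841  t_{11} = 6385  t_{12} = -14346.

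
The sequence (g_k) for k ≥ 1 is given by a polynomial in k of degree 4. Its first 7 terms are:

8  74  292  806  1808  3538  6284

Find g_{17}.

187304

1st diffs: 66, 218, 514, 1002, 1730, 2746.
2nd diffs: 152, 296, 488, 728, 1016.
3rd diffs: 144, 192, 240, 288.
4th diffs: 48, 48, 48 (constant).
So g_k = 2k^4 + 4k^3 + 2k^2 + 2k - 2.
Evaluating at k = 17 gives g_{17} = 187304.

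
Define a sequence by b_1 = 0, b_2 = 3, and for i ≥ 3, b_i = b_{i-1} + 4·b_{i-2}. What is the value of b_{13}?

57915

b_3 = 3;  b_4 = 15;  b_5 = 27;  …;  b_{10} = 3495;  b_{11} = 8787;  b_{12} = 22767;  b_{13} = 57915.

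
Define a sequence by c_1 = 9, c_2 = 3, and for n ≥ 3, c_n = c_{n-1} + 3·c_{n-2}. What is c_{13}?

Compute successive terms:
c_3 = 30;  c_4 = 39;  c_5 = 129;  …;  c_{10} = 7383;  c_{11} = 17193;  c_{12} = 39342;  c_{13} = 90921.

90921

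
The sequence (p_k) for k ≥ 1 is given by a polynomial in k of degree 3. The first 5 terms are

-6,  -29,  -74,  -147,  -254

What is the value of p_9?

-1142

1st diffs: -23, -45, -73, -107.
2nd diffs: -22, -28, -34.
3rd diffs: -6, -6 (constant).
So p_k = -k^3 - 5k^2 - k + 1.
Evaluating at k = 9 gives p_9 = -1142.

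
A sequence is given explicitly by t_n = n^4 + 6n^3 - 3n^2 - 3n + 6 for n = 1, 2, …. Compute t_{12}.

30642

t_{12} = 1·12^4 + 6·12^3 - 3·12^2 - 3·12 + 6 = 30642.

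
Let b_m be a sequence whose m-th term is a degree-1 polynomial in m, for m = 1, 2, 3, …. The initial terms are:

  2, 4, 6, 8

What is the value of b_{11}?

22

1st diffs: 2, 2, 2 (constant).
So b_m = 2m.
Evaluating at m = 11 gives b_{11} = 22.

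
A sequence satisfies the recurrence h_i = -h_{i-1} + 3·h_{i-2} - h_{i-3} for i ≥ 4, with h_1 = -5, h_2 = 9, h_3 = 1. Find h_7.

Applying the relation repeatedly:
h_4 = 31; h_5 = -37; h_6 = 129; h_7 = -271.

-271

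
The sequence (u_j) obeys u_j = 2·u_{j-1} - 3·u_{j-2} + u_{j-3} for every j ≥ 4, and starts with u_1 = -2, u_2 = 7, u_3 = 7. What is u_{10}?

-83

Compute successive terms:
u_4 = -9  u_5 = -32  u_6 = -30  u_7 = 27  u_8 = 112  u_9 = 113  u_{10} = -83.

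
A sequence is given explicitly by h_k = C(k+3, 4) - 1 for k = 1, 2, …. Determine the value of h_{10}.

C(13, 4) = 715, so h_{10} = 714.

714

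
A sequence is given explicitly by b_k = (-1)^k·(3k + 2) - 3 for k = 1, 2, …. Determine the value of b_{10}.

29

(-1)^10 = 1; 3k + 2 at k=10 is 32; so b_{10} = 29.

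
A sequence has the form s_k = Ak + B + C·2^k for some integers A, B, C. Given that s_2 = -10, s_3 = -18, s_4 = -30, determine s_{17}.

Write the equations: 2A + B + 4C = -10; 3A + B + 8C = -18; 4A + B + 16C = -30.
Subtracting the first from the second: A + 4C = -8.
Subtracting the second from the third: A + 8C = -12.
Solving: C = -1, A = -4, then B = 2.
So s_k = -4·k + 2 + (-1)·2^k; at k=17 this is -131138.

-131138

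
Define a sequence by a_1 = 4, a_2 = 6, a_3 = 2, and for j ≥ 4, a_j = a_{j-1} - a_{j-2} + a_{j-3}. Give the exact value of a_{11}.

Compute successive terms:
a_4 = 0  a_5 = 4  a_6 = 6  a_7 = 2  a_8 = 0  a_9 = 4  a_{10} = 6  a_{11} = 2.

2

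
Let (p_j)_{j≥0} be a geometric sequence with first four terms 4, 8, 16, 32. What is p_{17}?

Common ratio r = 2.
p_j = 4·2^(j-0).
p_{17} = 4·2^17 = 524288.

524288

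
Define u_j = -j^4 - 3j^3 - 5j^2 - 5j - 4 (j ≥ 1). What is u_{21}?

u_{21} = -1·21^4 - 3·21^3 - 5·21^2 - 5·21 - 4 = -224578.

-224578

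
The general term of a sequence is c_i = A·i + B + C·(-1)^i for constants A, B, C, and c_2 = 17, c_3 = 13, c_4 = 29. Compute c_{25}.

145

Plug in i = 2, 3, 4: 2A + B + C = 17; 3A + B - C = 13; 4A + B + C = 29.
Subtracting the first from the second: A - 2C = -4.
Subtracting the second from the third: A + 2C = 16.
Solving: C = 5, A = 6, then B = 0.
Therefore c_{25} = 150 + 0 + 5·(-1) = 145.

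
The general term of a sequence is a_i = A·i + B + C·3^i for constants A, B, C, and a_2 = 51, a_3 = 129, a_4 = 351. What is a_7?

8793

Plug in i = 2, 3, 4: 2A + B + 9C = 51; 3A + B + 27C = 129; 4A + B + 81C = 351.
Subtracting the first from the second: A + 18C = 78.
Subtracting the second from the third: A + 54C = 222.
Solving: C = 4, A = 6, then B = 3.
Hence a_7 = 6·7 + 3 + 4·2187 = 8793.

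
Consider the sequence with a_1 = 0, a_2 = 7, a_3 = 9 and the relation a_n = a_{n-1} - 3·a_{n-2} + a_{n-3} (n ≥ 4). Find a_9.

-252

Iterate the recurrence:
a_4 = -12, a_5 = -32, a_6 = 13, a_7 = 97, a_8 = 26, a_9 = -252.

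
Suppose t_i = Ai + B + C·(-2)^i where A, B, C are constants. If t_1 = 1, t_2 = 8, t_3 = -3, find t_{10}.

1036

Plug in i = 1, 2, 3: A + B - 2C = 1; 2A + B + 4C = 8; 3A + B - 8C = -3.
Subtracting the first from the second: A + 6C = 7.
Subtracting the second from the third: A - 12C = -11.
Solving: C = 1, A = 1, then B = 2.
So t_i = 1·i + 2 + 1·(-2)^i; at i=10 this is 1036.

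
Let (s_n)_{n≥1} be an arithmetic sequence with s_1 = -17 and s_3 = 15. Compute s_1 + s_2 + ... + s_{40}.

11800

Common difference d = (15 - (-17)) / (3 - 1) = 16.
s_n = -17 + (n - 1)·16.
s_{40} = 607; S = 40·(-17 + 607)/2 = 11800.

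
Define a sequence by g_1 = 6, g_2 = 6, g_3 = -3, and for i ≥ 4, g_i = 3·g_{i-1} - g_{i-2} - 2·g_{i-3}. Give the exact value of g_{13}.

-54387

Step forward from the initial values:
g_4 = -27;  g_5 = -90;  g_6 = -237;  g_7 = -567;  g_8 = -1284;  g_9 = -2811;  g_{10} = -6015;  g_{11} = -12666;  g_{12} = -26361;  g_{13} = -54387.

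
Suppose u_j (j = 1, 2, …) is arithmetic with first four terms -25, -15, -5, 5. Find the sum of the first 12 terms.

360

Common difference d = 10.
u_j = -25 + (j - 1)·10.
u_{12} = 85; S = 12·(-25 + 85)/2 = 360.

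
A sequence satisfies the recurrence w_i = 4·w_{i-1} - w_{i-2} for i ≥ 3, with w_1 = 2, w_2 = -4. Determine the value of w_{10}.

-183908

Compute successive terms:
w_3 = -18, w_4 = -68, w_5 = -254, w_6 = -948, w_7 = -3538, w_8 = -13204, w_9 = -49278, w_{10} = -183908.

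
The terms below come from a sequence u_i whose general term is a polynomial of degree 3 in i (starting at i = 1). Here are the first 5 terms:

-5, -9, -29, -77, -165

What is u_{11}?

1st diffs: -4, -20, -48, -88.
2nd diffs: -16, -28, -40.
3rd diffs: -12, -12 (constant).
Newton forward-difference form: u_i = -5 + (-4)·C(i-1,1) + (-16)·C(i-1,2) + (-12)·C(i-1,3).
At i = 11: i-1 = 10, so u_{11} = -5 - 40 - 720 - 1440 = -2205.

-2205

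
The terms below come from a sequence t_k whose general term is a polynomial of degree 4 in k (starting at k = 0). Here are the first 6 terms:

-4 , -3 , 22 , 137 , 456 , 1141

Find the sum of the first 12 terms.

1st diffs: 1, 25, 115, 319, 685.
2nd diffs: 24, 90, 204, 366.
3rd diffs: 66, 114, 162.
4th diffs: 48, 48 (constant).
Newton forward-difference form: t_k = -4 + 1·C(k,1) + 24·C(k,2) + 66·C(k,3) + 48·C(k,4).
Continuing: …, 2402, 4497, 7732, 12461, …, t_{11} = 28057.
Summing k = 0..11 (12 terms) gives 75984.

75984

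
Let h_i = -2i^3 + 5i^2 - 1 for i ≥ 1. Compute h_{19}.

h_{19} = -2·19^3 + 5·19^2 - 1 = -11914.

-11914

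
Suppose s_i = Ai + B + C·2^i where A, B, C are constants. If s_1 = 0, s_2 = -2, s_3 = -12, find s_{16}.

The three given values yield: A + B + 2C = 0; 2A + B + 4C = -2; 3A + B + 8C = -12.
Subtracting the first from the second: A + 2C = -2.
Subtracting the second from the third: A + 4C = -10.
Solving: C = -4, A = 6, then B = 2.
Hence s_{16} = 6·16 + 2 + (-4)·65536 = -262046.

-262046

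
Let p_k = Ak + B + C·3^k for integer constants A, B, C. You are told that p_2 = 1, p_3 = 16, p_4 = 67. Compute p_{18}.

387420433

The three given values yield: 2A + B + 9C = 1; 3A + B + 27C = 16; 4A + B + 81C = 67.
Subtracting the first from the second: A + 18C = 15.
Subtracting the second from the third: A + 54C = 51.
Solving: C = 1, A = -3, then B = -2.
Therefore p_{18} = -54 + (-2) + 1·387420489 = 387420433.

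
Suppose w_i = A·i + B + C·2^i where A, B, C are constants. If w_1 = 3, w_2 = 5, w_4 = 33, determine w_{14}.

49097

Plug in i = 1, 2, 4: A + B + 2C = 3; 2A + B + 4C = 5; 4A + B + 16C = 33.
Subtracting the first from the second: A + 2C = 2.
Subtracting the second from the third: 2A + 12C = 28.
Solving: C = 3, A = -4, then B = 1.
So w_i = -4·i + 1 + 3·2^i; at i=14 this is 49097.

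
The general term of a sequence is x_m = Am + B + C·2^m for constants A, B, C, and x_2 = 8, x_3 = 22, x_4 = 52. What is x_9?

2026

The three given values yield: 2A + B + 4C = 8; 3A + B + 8C = 22; 4A + B + 16C = 52.
Subtracting the first from the second: A + 4C = 14.
Subtracting the second from the third: A + 8C = 30.
Solving: C = 4, A = -2, then B = -4.
Hence x_9 = -2·9 + (-4) + 4·512 = 2026.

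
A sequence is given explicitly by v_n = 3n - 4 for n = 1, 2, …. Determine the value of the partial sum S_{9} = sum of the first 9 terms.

Over n = 1..9: Σn = 45.
Total = (3)·45 + (-4)·9 = 99.

99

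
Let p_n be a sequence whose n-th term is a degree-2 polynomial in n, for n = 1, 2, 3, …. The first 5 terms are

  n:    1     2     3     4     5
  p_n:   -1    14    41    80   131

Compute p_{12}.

1st diffs: 15, 27, 39, 51.
2nd diffs: 12, 12, 12 (constant).
Newton forward-difference form: p_n = -1 + 15·C(n-1,1) + 12·C(n-1,2).
At n = 12: n-1 = 11, so p_{12} = -1 + 165 + 660 = 824.

824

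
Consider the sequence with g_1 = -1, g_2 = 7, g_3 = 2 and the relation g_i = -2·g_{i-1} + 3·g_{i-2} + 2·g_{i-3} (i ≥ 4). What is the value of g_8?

463

g_4 = 15;  g_5 = -10;  g_6 = 69;  g_7 = -138;  g_8 = 463.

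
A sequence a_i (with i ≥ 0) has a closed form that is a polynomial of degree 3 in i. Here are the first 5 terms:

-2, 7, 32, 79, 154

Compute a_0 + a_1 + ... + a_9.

1st diffs: 9, 25, 47, 75.
2nd diffs: 16, 22, 28.
3rd diffs: 6, 6 (constant).
Newton forward-difference form: a_i = -2 + 9·C(i,1) + 16·C(i,2) + 6·C(i,3).
Continuing: …, 263, 412, 607, 854, …, a_9 = 1159.
Summing i = 0..9 (10 terms) gives 3565.

3565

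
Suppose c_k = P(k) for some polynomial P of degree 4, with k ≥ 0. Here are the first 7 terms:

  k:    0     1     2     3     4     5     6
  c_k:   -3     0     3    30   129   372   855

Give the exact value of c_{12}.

1st diffs: 3, 3, 27, 99, 243, 483.
2nd diffs: 0, 24, 72, 144, 240.
3rd diffs: 24, 48, 72, 96.
4th diffs: 24, 24, 24 (constant).
Newton forward-difference form: c_k = -3 + 3·C(k,1) + 24·C(k,3) + 24·C(k,4).
At k = 12: k = 12, so c_{12} = -3 + 36 + 5280 + 11880 = 17193.

17193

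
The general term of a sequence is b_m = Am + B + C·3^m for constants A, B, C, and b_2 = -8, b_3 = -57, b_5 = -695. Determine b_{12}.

-1594254

At m = 2, 3, 5: 2A + B + 9C = -8; 3A + B + 27C = -57; 5A + B + 243C = -695.
Subtracting the first from the second: A + 18C = -49.
Subtracting the second from the third: 2A + 216C = -638.
Solving: C = -3, A = 5, then B = 9.
Therefore b_{12} = 60 + 9 + (-3)·531441 = -1594254.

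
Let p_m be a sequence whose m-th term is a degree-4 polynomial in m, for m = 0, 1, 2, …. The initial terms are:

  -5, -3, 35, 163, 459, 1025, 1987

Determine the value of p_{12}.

26155

1st diffs: 2, 38, 128, 296, 566, 962.
2nd diffs: 36, 90, 168, 270, 396.
3rd diffs: 54, 78, 102, 126.
4th diffs: 24, 24, 24 (constant).
Newton forward-difference form: p_m = -5 + 2·C(m,1) + 36·C(m,2) + 54·C(m,3) + 24·C(m,4).
At m = 12: m = 12, so p_{12} = -5 + 24 + 2376 + 11880 + 11880 = 26155.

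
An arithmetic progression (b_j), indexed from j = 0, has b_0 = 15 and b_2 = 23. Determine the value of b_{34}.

151

Common difference d = (23 - 15) / (2 - 0) = 4.
b_j = 15 + (j - 0)·4.
b_{34} = 15 + 34·4 = 151.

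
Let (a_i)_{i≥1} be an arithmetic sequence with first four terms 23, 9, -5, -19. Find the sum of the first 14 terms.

-952

Common difference d = -14.
a_i = 23 + (i - 1)·(-14).
a_{14} = -159; S = 14·(23 + (-159))/2 = -952.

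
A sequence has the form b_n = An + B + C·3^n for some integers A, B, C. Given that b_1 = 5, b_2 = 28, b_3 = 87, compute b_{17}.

The three given values yield: A + B + 3C = 5; 2A + B + 9C = 28; 3A + B + 27C = 87.
Subtracting the first from the second: A + 6C = 23.
Subtracting the second from the third: A + 18C = 59.
Solving: C = 3, A = 5, then B = -9.
Therefore b_{17} = 85 + (-9) + 3·129140163 = 387420565.

387420565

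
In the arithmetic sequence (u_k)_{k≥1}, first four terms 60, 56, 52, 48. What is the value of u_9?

28

Common difference d = -4.
u_k = 60 + (k - 1)·(-4).
u_9 = 60 + 8·(-4) = 28.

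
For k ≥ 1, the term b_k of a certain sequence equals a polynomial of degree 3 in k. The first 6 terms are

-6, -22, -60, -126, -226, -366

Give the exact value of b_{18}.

-7350

1st diffs: -16, -38, -66, -100, -140.
2nd diffs: -22, -28, -34, -40.
3rd diffs: -6, -6, -6 (constant).
Newton forward-difference form: b_k = -6 + (-16)·C(k-1,1) + (-22)·C(k-1,2) + (-6)·C(k-1,3).
At k = 18: k-1 = 17, so b_{18} = -6 - 272 - 2992 - 4080 = -7350.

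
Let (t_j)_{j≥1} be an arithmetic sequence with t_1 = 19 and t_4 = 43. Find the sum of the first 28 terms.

3556

Common difference d = (43 - 19) / (4 - 1) = 8.
t_j = 19 + (j - 1)·8.
t_{28} = 235; S = 28·(19 + 235)/2 = 3556.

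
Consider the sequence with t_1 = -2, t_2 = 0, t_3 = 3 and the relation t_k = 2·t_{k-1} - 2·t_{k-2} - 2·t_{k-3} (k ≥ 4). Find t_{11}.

584

Iterate the recurrence:
t_4 = 10; t_5 = 14; t_6 = 2; t_7 = -44; t_8 = -120; t_9 = -156; t_{10} = 16; t_{11} = 584.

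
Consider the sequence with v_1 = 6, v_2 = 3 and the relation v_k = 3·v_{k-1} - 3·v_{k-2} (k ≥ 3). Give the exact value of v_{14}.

2187

Applying the relation repeatedly:
v_3 = -9, v_4 = -36, v_5 = -81, …, v_{11} = 2187, v_{12} = 3645, v_{13} = 4374, v_{14} = 2187.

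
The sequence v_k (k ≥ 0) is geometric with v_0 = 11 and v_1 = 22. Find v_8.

2816

Common ratio r = 2.
v_k = 11·2^(k-0).
v_8 = 11·2^8 = 2816.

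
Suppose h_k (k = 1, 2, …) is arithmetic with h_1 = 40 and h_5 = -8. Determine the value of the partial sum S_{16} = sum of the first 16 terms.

Common difference d = (-8 - 40) / (5 - 1) = -12.
h_k = 40 + (k - 1)·(-12).
h_{16} = -140; S = 16·(40 + (-140))/2 = -800.

-800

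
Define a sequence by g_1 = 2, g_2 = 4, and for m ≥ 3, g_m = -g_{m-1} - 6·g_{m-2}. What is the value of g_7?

-568

Applying the relation repeatedly:
g_3 = -16  g_4 = -8  g_5 = 104  g_6 = -56  g_7 = -568.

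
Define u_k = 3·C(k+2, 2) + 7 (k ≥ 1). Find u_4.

52

C(6, 2) = 15, so u_4 = 52.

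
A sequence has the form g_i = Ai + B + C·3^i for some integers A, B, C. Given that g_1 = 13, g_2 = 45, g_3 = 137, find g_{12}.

2657225

Plug in i = 1, 2, 3: A + B + 3C = 13; 2A + B + 9C = 45; 3A + B + 27C = 137.
Subtracting the first from the second: A + 6C = 32.
Subtracting the second from the third: A + 18C = 92.
Solving: C = 5, A = 2, then B = -4.
Therefore g_{12} = 24 + (-4) + 5·531441 = 2657225.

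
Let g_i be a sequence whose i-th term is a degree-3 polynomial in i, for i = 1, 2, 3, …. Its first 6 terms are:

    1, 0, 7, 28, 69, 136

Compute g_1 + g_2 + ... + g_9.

1st diffs: -1, 7, 21, 41, 67.
2nd diffs: 8, 14, 20, 26.
3rd diffs: 6, 6, 6 (constant).
Newton forward-difference form: g_i = 1 + (-1)·C(i-1,1) + 8·C(i-1,2) + 6·C(i-1,3).
Continuing: 235, 372, 553.
Summing i = 1..9 (9 terms) gives 1401.

1401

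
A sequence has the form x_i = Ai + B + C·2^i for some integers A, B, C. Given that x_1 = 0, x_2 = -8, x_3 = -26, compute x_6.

-300

Plug in i = 1, 2, 3: A + B + 2C = 0; 2A + B + 4C = -8; 3A + B + 8C = -26.
Subtracting the first from the second: A + 2C = -8.
Subtracting the second from the third: A + 4C = -18.
Solving: C = -5, A = 2, then B = 8.
So x_i = 2·i + 8 + (-5)·2^i; at i=6 this is -300.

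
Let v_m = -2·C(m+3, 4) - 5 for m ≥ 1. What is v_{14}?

C(17, 4) = 2380, so v_{14} = -4765.

-4765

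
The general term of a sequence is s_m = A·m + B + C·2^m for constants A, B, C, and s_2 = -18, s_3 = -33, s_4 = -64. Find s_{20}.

At m = 2, 3, 4: 2A + B + 4C = -18; 3A + B + 8C = -33; 4A + B + 16C = -64.
Subtracting the first from the second: A + 4C = -15.
Subtracting the second from the third: A + 8C = -31.
Solving: C = -4, A = 1, then B = -4.
Therefore s_{20} = 20 + (-4) + (-4)·1048576 = -4194288.

-4194288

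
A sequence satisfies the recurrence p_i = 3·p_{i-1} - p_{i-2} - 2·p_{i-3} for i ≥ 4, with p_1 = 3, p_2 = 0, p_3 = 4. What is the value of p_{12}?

1980

Step forward from the initial values:
p_4 = 6; p_5 = 14; p_6 = 28; p_7 = 58; p_8 = 118; p_9 = 240; p_{10} = 486; p_{11} = 982; p_{12} = 1980.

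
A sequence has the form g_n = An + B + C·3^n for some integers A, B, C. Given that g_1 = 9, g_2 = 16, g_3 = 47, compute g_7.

The three given values yield: A + B + 3C = 9; 2A + B + 9C = 16; 3A + B + 27C = 47.
Subtracting the first from the second: A + 6C = 7.
Subtracting the second from the third: A + 18C = 31.
Solving: C = 2, A = -5, then B = 8.
Hence g_7 = -5·7 + 8 + 2·2187 = 4347.

4347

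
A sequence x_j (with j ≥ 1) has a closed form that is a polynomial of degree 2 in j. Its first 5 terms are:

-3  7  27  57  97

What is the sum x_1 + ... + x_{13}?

1st diffs: 10, 20, 30, 40.
2nd diffs: 10, 10, 10 (constant).
So x_j = 5j^2 - 5j - 3.
Continuing: …, 147, 207, 277, 357, …, x_{13} = 777.
Summing j = 1..13 (13 terms) gives 3601.

3601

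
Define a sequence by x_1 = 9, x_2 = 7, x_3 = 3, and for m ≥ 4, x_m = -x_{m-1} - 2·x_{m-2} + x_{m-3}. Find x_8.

25

Compute successive terms:
x_4 = -8  x_5 = 9  x_6 = 10  x_7 = -36  x_8 = 25.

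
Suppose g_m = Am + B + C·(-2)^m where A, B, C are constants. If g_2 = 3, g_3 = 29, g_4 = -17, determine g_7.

At m = 2, 3, 4: 2A + B + 4C = 3; 3A + B - 8C = 29; 4A + B + 16C = -17.
Subtracting the first from the second: A - 12C = 26.
Subtracting the second from the third: A + 24C = -46.
Solving: C = -2, A = 2, then B = 7.
Therefore g_7 = 14 + 7 + (-2)·(-128) = 277.

277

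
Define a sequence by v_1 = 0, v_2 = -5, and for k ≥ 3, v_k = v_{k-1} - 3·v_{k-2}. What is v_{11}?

-155

Iterate the recurrence:
v_3 = -5, v_4 = 10, v_5 = 25, v_6 = -5, v_7 = -80, v_8 = -65, v_9 = 175, v_{10} = 370, v_{11} = -155.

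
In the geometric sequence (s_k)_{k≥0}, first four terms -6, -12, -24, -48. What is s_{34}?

-103079215104

Common ratio r = 2.
s_k = (-6)·2^(k-0).
s_{34} = (-6)·2^34 = -103079215104.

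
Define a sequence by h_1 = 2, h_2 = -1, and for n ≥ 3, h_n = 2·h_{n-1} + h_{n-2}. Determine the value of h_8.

h_3 = 0; h_4 = -1; h_5 = -2; h_6 = -5; h_7 = -12; h_8 = -29.

-29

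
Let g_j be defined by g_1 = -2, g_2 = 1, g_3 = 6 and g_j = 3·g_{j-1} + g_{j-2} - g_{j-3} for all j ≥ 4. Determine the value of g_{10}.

Compute successive terms:
g_4 = 21; g_5 = 68; g_6 = 219; g_7 = 704; g_8 = 2263; g_9 = 7274; g_{10} = 23381.

23381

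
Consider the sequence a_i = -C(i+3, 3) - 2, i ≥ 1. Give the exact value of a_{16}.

-971

C(19, 3) = 969, so a_{16} = -971.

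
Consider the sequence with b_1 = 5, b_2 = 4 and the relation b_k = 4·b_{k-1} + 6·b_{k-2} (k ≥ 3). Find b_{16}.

Applying the relation repeatedly:
b_3 = 46; b_4 = 208; b_5 = 1108; …; b_{13} = 555644224; b_{14} = 2868389632; b_{15} = 14807423872; b_{16} = 76440033280.

76440033280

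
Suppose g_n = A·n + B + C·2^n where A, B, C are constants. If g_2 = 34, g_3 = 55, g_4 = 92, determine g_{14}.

Write the equations: 2A + B + 4C = 34; 3A + B + 8C = 55; 4A + B + 16C = 92.
Subtracting the first from the second: A + 4C = 21.
Subtracting the second from the third: A + 8C = 37.
Solving: C = 4, A = 5, then B = 8.
Hence g_{14} = 5·14 + 8 + 4·16384 = 65614.

65614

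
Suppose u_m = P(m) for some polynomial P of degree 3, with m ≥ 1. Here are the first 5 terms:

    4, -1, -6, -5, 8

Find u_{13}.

1264

1st diffs: -5, -5, 1, 13.
2nd diffs: 0, 6, 12.
3rd diffs: 6, 6 (constant).
So u_m = m^3 - 6m^2 + 6m + 3.
Evaluating at m = 13 gives u_{13} = 1264.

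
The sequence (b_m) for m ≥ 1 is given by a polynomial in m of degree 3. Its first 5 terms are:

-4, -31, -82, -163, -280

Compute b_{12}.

1st diffs: -27, -51, -81, -117.
2nd diffs: -24, -30, -36.
3rd diffs: -6, -6 (constant).
Newton forward-difference form: b_m = -4 + (-27)·C(m-1,1) + (-24)·C(m-1,2) + (-6)·C(m-1,3).
At m = 12: m-1 = 11, so b_{12} = -4 - 297 - 1320 - 990 = -2611.

-2611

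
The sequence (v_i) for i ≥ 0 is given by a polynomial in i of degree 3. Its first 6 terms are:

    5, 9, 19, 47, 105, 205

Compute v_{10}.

1755

1st diffs: 4, 10, 28, 58, 100.
2nd diffs: 6, 18, 30, 42.
3rd diffs: 12, 12, 12 (constant).
Newton forward-difference form: v_i = 5 + 4·C(i,1) + 6·C(i,2) + 12·C(i,3).
At i = 10: i = 10, so v_{10} = 5 + 40 + 270 + 1440 = 1755.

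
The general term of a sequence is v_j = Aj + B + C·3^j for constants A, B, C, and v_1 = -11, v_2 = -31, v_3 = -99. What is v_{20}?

-13947137527

Write the equations: A + B + 3C = -11; 2A + B + 9C = -31; 3A + B + 27C = -99.
Subtracting the first from the second: A + 6C = -20.
Subtracting the second from the third: A + 18C = -68.
Solving: C = -4, A = 4, then B = -3.
Therefore v_{20} = 80 + (-3) + (-4)·3486784401 = -13947137527.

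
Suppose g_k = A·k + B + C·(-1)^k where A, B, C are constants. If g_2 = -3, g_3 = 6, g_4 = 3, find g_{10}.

Write the equations: 2A + B + C = -3; 3A + B - C = 6; 4A + B + C = 3.
Subtracting the first from the second: A - 2C = 9.
Subtracting the second from the third: A + 2C = -3.
Solving: C = -3, A = 3, then B = -6.
Hence g_{10} = 3·10 + (-6) + (-3)·1 = 21.

21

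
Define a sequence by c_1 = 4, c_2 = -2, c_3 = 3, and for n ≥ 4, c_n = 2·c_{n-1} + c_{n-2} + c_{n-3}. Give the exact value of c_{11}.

Iterate the recurrence:
c_4 = 8; c_5 = 17; c_6 = 45; c_7 = 115; c_8 = 292; c_9 = 744; c_{10} = 1895; c_{11} = 4826.

4826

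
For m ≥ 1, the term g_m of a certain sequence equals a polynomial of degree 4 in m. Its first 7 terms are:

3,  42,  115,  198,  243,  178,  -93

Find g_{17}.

1st diffs: 39, 73, 83, 45, -65, -271.
2nd diffs: 34, 10, -38, -110, -206.
3rd diffs: -24, -48, -72, -96.
4th diffs: -24, -24, -24 (constant).
So g_m = -m^4 + 6m^3 + 6m^2 - 6m - 2.
Evaluating at m = 17 gives g_{17} = -52413.

-52413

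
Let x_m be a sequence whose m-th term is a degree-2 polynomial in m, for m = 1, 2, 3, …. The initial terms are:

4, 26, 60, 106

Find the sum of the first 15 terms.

7830

1st diffs: 22, 34, 46.
2nd diffs: 12, 12 (constant).
Newton forward-difference form: x_m = 4 + 22·C(m-1,1) + 12·C(m-1,2).
Continuing: …, 164, 234, 316, 410, …, x_{15} = 1404.
Summing m = 1..15 (15 terms) gives 7830.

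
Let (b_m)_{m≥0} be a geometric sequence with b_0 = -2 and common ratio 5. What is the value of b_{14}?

-12207031250

b_m = (-2)·5^(m-0).
b_{14} = (-2)·5^14 = -12207031250.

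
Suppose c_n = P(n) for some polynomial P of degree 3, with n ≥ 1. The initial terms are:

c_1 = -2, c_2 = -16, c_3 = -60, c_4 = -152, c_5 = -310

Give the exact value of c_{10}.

1st diffs: -14, -44, -92, -158.
2nd diffs: -30, -48, -66.
3rd diffs: -18, -18 (constant).
Newton forward-difference form: c_n = -2 + (-14)·C(n-1,1) + (-30)·C(n-1,2) + (-18)·C(n-1,3).
At n = 10: n-1 = 9, so c_{10} = -2 - 126 - 1080 - 1512 = -2720.

-2720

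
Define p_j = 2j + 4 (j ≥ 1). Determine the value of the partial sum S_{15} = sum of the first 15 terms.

Over j = 1..15: Σj = 120.
Total = (2)·120 + (4)·15 = 300.

300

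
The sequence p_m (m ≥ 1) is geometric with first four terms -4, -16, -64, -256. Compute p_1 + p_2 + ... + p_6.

Common ratio r = 4.
p_m = (-4)·4^(m-1).
S = (-4)·(4^6 - 1)/(4 - 1) = (-4)·(4096 - 1)/(3) = -5460.

-5460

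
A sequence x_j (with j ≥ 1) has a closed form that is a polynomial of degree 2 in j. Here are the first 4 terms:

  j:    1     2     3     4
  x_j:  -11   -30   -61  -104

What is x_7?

1st diffs: -19, -31, -43.
2nd diffs: -12, -12 (constant).
So x_j = -6j^2 - j - 4.
Evaluating at j = 7 gives x_7 = -305.

-305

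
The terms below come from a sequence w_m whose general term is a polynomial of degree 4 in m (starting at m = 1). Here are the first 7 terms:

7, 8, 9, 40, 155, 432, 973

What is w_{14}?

1st diffs: 1, 1, 31, 115, 277, 541.
2nd diffs: 0, 30, 84, 162, 264.
3rd diffs: 30, 54, 78, 102.
4th diffs: 24, 24, 24 (constant).
Newton forward-difference form: w_m = 7 + 1·C(m-1,1) + 30·C(m-1,3) + 24·C(m-1,4).
At m = 14: m-1 = 13, so w_{14} = 7 + 13 + 8580 + 17160 = 25760.

25760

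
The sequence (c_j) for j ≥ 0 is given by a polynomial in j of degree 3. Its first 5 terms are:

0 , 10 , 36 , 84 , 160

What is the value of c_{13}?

3094

1st diffs: 10, 26, 48, 76.
2nd diffs: 16, 22, 28.
3rd diffs: 6, 6 (constant).
So c_j = j^3 + 5j^2 + 4j.
Evaluating at j = 13 gives c_{13} = 3094.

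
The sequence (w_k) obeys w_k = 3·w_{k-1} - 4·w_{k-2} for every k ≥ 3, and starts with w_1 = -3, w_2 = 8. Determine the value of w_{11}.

Iterate the recurrence:
w_3 = 36, w_4 = 76, w_5 = 84, w_6 = -52, w_7 = -492, w_8 = -1268, w_9 = -1836, w_{10} = -436, w_{11} = 6036.

6036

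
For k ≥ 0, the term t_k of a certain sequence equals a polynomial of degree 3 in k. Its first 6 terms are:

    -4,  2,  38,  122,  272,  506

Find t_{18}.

1st diffs: 6, 36, 84, 150, 234.
2nd diffs: 30, 48, 66, 84.
3rd diffs: 18, 18, 18 (constant).
Newton forward-difference form: t_k = -4 + 6·C(k,1) + 30·C(k,2) + 18·C(k,3).
At k = 18: k = 18, so t_{18} = -4 + 108 + 4590 + 14688 = 19382.

19382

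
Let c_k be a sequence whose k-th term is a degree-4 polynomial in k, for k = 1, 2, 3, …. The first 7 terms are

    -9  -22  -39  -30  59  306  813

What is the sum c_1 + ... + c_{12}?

32012

1st diffs: -13, -17, 9, 89, 247, 507.
2nd diffs: -4, 26, 80, 158, 260.
3rd diffs: 30, 54, 78, 102.
4th diffs: 24, 24, 24 (constant).
So c_k = k^4 - 5k^3 + 3k^2 - 2k - 6.
Continuing: …, 1706, 3135, 5274, 8321, …, c_{12} = 12498.
Summing k = 1..12 (12 terms) gives 32012.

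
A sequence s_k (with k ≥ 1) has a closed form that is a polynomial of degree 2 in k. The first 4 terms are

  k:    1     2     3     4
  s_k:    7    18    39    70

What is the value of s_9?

375

1st diffs: 11, 21, 31.
2nd diffs: 10, 10 (constant).
So s_k = 5k^2 - 4k + 6.
Evaluating at k = 9 gives s_9 = 375.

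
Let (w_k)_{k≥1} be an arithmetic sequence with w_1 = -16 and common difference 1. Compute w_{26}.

9

w_k = -16 + (k - 1)·1.
w_{26} = -16 + 25·1 = 9.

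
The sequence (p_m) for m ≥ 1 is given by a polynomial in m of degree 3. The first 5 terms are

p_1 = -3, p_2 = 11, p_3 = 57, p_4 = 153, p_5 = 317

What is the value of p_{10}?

1st diffs: 14, 46, 96, 164.
2nd diffs: 32, 50, 68.
3rd diffs: 18, 18 (constant).
So p_m = 3m^3 - 2m^2 - m - 3.
Evaluating at m = 10 gives p_{10} = 2787.

2787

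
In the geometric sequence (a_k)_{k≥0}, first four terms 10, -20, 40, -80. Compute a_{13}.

Common ratio r = -2.
a_k = 10·(-2)^(k-0).
a_{13} = 10·(-2)^13 = -81920.

-81920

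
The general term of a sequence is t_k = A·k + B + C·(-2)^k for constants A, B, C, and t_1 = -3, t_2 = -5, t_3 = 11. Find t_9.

Write the equations: A + B - 2C = -3; 2A + B + 4C = -5; 3A + B - 8C = 11.
Subtracting the first from the second: A + 6C = -2.
Subtracting the second from the third: A - 12C = 16.
Solving: C = -1, A = 4, then B = -9.
Therefore t_9 = 36 + (-9) + (-1)·(-512) = 539.

539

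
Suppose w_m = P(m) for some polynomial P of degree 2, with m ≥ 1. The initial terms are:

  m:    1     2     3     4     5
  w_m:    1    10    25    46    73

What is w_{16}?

1st diffs: 9, 15, 21, 27.
2nd diffs: 6, 6, 6 (constant).
Newton forward-difference form: w_m = 1 + 9·C(m-1,1) + 6·C(m-1,2).
At m = 16: m-1 = 15, so w_{16} = 1 + 135 + 630 = 766.

766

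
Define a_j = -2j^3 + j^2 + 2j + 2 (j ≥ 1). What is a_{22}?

a_{22} = -2·22^3 + 1·22^2 + 2·22 + 2 = -20766.

-20766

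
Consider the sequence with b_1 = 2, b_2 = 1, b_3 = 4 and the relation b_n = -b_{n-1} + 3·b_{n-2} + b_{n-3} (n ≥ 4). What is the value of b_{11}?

Applying the relation repeatedly:
b_4 = 1;  b_5 = 12;  b_6 = -5;  b_7 = 42;  b_8 = -45;  b_9 = 166;  b_{10} = -259;  b_{11} = 712.

712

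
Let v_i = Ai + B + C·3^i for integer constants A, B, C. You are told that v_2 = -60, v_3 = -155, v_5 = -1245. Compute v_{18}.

Write the equations: 2A + B + 9C = -60; 3A + B + 27C = -155; 5A + B + 243C = -1245.
Subtracting the first from the second: A + 18C = -95.
Subtracting the second from the third: 2A + 216C = -1090.
Solving: C = -5, A = -5, then B = -5.
So v_i = -5·i + (-5) + (-5)·3^i; at i=18 this is -1937102540.

-1937102540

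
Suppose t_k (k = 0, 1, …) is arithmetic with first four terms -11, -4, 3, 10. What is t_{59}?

402

Common difference d = 7.
t_k = -11 + (k - 0)·7.
t_{59} = -11 + 59·7 = 402.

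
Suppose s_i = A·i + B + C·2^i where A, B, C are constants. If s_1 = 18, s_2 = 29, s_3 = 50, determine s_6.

The three given values yield: A + B + 2C = 18; 2A + B + 4C = 29; 3A + B + 8C = 50.
Subtracting the first from the second: A + 2C = 11.
Subtracting the second from the third: A + 4C = 21.
Solving: C = 5, A = 1, then B = 7.
Hence s_6 = 1·6 + 7 + 5·64 = 333.

333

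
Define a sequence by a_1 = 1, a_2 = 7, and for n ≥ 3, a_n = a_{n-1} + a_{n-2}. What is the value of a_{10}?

Applying the relation repeatedly:
a_3 = 8; a_4 = 15; a_5 = 23; a_6 = 38; a_7 = 61; a_8 = 99; a_9 = 160; a_{10} = 259.

259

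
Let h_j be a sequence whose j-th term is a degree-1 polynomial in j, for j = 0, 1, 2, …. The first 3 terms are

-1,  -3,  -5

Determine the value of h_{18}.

-37

1st diffs: -2, -2 (constant).
So h_j = -2j - 1.
Evaluating at j = 18 gives h_{18} = -37.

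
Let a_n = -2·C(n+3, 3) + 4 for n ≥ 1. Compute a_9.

C(12, 3) = 220, so a_9 = -436.

-436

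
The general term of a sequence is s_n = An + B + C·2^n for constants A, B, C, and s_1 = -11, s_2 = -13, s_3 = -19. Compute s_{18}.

The three given values yield: A + B + 2C = -11; 2A + B + 4C = -13; 3A + B + 8C = -19.
Subtracting the first from the second: A + 2C = -2.
Subtracting the second from the third: A + 4C = -6.
Solving: C = -2, A = 2, then B = -9.
Therefore s_{18} = 36 + (-9) + (-2)·262144 = -524261.

-524261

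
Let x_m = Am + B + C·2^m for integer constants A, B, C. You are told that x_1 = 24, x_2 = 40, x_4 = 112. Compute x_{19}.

At m = 1, 2, 4: A + B + 2C = 24; 2A + B + 4C = 40; 4A + B + 16C = 112.
Subtracting the first from the second: A + 2C = 16.
Subtracting the second from the third: 2A + 12C = 72.
Solving: C = 5, A = 6, then B = 8.
Therefore x_{19} = 114 + 8 + 5·524288 = 2621562.

2621562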